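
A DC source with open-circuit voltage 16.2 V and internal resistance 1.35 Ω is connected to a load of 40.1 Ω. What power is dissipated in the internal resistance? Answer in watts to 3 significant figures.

0.206 W

The internal resistance carries the same current as the load; P_int = I²r.
I = ε / (r + R) = 16.2 / (1.35 + 40.1) = 0.3908 A
P_int = I² r = (0.3908)² × 1.35 = 0.2062 W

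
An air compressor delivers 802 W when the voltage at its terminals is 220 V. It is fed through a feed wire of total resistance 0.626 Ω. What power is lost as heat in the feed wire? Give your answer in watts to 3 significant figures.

Only the current and the line resistance are needed for the I²R loss.
I = P / V = 802 / 220 = 3.645 A through the feed wire.
P_line = I² R_line = (3.645)² × 0.626 = 8.319 W

8.32 W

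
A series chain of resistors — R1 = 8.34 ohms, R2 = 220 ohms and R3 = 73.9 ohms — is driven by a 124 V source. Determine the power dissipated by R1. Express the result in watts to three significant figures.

Series elements share the same current, so find I first, then use P = I²R.
R_total = 8.34 + 220 + 73.9 = 302.2 Ω
I = V / R_total = 124 / 302.2 = 0.4103 A
P_R1 = I² × R1 = (0.4103)² × 8.34 = 1.404 W

1.40 W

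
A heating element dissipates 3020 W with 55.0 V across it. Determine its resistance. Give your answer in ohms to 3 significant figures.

From P = V I = I²R = V²/R, with the two given quantities we get R = V² / P.
R = (55.0)² / 3020 = 1.002 Ω

1.00 Ω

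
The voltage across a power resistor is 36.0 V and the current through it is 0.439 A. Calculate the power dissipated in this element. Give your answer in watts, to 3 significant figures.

15.8 W

V and I are known directly — P = V I, no intermediate step needed.
P = 36.0 V × 0.4390 A = 15.80 W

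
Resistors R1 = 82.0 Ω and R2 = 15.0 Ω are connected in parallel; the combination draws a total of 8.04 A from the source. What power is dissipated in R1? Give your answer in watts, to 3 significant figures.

Parallel branches share V, not I — compute V via R_eq, then use V²/R for the target branch.
1/R_eq = 1/82.0 + 1/15.0 ⇒ R_eq = 12.68 Ω
V = I_total × R_eq = 8.040 × 12.68 = 102.0 V
P_R1 = V² / R1 = (102.0)² / 82.0 = 126.8 W

127 W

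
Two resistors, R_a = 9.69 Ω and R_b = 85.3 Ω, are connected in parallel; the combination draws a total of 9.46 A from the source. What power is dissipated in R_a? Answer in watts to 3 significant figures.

Only the total current is stated, so first find the parallel equivalent to get the voltage across the combination.
1/R_eq = 1/9.69 + 1/85.3 ⇒ R_eq = 8.702 Ω
V = I_total × R_eq = 9.460 × 8.702 = 82.32 V
P_R_a = V² / R_a = (82.32)² / 9.69 = 699.3 W

699 W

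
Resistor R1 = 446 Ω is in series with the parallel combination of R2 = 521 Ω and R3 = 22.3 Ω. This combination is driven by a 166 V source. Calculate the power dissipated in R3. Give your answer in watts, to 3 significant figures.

2.59 W

Replace R2 and R3 with their parallel equivalent so the circuit becomes R1 in series with R_p.
R_p = (521×22.3)/(521+22.3) = 21.38 Ω
R_total = 446 + 21.38 = 467.4 Ω
I = V / R_total = 166 / 467.4 = 0.3552 A
Voltage across the parallel pair: V_p = I × R_p = 0.3552 × 21.38 = 7.595 V
With V_p across R3, its power is V_p²/R3.
P_R3 = (7.595)² / 22.3 = 2.587 W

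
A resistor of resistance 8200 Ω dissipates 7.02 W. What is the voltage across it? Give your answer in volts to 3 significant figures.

Rearranging the power relation for the two known quantities gives V = √(P R).
V = √(7.02 × 8200) = 239.9 V

240 V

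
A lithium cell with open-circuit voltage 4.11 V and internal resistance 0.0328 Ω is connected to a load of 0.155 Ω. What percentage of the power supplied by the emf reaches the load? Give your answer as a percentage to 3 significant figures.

82.5 %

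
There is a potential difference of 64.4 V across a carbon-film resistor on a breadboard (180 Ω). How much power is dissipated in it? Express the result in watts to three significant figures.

23.0 W

Voltage and resistance are given, so P = V²/R is the one-step route.
P = (64.4 V)² / 180 Ω = 23.04 W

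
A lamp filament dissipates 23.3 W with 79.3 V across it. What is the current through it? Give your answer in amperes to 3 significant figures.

0.294 A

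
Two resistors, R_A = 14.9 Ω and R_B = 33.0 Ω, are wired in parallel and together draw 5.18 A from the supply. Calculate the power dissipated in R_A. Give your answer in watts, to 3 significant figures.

190 W

Only the total current is stated, so first find the parallel equivalent to get the voltage across the combination.
1/R_eq = 1/14.9 + 1/33.0 ⇒ R_eq = 10.27 Ω
V = I_total × R_eq = 5.180 × 10.27 = 53.17 V
P_R_A = V² / R_A = (53.17)² / 14.9 = 189.8 W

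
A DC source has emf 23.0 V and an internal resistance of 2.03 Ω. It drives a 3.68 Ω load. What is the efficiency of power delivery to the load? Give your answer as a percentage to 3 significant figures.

64.4 %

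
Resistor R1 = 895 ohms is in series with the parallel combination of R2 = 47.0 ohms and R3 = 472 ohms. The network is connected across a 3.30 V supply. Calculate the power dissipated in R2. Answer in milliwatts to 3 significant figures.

0.481 mW

Reduce the parallel pair to R_p first; the network is then a simple series string.
R_p = (47.0×472)/(47.0+472) = 42.74 Ω
R_total = 895 + 42.74 = 937.7 Ω
I = V / R_total = 3.30 / 937.7 = 0.003519 A
Voltage across the parallel pair: V_p = I × R_p = 0.003519 × 42.74 = 0.1504 V
With V_p across R2, its power is V_p²/R2.
P_R2 = (0.1504)² / 47.0 = 0.0004814 W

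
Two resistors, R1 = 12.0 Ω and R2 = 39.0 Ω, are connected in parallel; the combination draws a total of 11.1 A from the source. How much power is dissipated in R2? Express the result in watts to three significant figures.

266 W

Parallel branches share V, not I — compute V via R_eq, then use V²/R for the target branch.
1/R_eq = 1/12.0 + 1/39.0 ⇒ R_eq = 9.176 Ω
V = I_total × R_eq = 11.10 × 9.176 = 101.9 V
P_R2 = V² / R2 = (101.9)² / 39.0 = 266.0 W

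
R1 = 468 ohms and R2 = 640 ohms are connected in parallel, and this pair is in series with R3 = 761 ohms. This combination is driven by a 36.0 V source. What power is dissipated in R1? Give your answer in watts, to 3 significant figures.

First find R_p for the parallel pair, then treat R_p + R3 as a series loop.
R_p = (468×640)/(468+640) = 270.3 Ω
R_total = R_p + 761 = 270.3 + 761 = 1031 Ω
I = V / R_total = 36.0 / 1031 = 0.03491 A
Voltage across the parallel pair: V_p = I × R_p = 0.03491 × 270.3 = 9.436 V
R1 has V_p across it, so P = V_p²/R1.
P_R1 = (9.436)² / 468 = 0.1903 W

0.190 W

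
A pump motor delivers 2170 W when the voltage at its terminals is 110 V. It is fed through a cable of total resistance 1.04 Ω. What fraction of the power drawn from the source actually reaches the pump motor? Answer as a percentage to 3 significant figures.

84.3 %

I = P / V = 2170 / 110 = 19.73 A through the cable.
P_line = I² R_line = (19.73)² × 1.04 = 404.7 W
P_source = P_load + P_line = 2170 + 404.7 = 2575 W
η = P_load / P_source = 2170 / 2575 = 0.8428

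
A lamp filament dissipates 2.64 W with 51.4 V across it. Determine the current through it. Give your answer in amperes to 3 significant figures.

0.0514 A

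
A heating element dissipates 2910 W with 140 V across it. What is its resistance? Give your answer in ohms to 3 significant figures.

6.74 Ω

The two known quantities fix the third via R = V² / P.
R = (140)² / 2910 = 6.735 Ω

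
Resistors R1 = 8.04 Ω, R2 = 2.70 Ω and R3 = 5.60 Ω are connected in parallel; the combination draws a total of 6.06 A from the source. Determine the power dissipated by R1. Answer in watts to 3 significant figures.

Parallel branches share V, not I — compute V via R_eq, then use V²/R for the target branch.
1/R_eq = 1/8.04 + 1/2.70 + 1/5.60 ⇒ R_eq = 1.485 Ω
V = I_total × R_eq = 6.060 × 1.485 = 9.000 V
P_R1 = V² / R1 = (9.000)² / 8.04 = 10.08 W

10.1 W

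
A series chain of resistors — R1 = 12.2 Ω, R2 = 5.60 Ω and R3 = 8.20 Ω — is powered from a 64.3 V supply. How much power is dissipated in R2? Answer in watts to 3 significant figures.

Since the resistors are in series they all carry the loop current I = V/R_total; the power in any one is I²R.
R_total = 12.2 + 5.60 + 8.20 = 26.00 Ω
I = V / R_total = 64.3 / 26.00 = 2.473 A
P_R2 = I² × R2 = (2.473)² × 5.60 = 34.25 W

34.3 W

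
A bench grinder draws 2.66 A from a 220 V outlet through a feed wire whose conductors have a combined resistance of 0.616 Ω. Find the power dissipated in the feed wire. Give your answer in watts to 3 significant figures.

4.36 W

Only the current and the line resistance are needed for the I²R loss.
The feed wire carries the full 2.66 A.
P_line = I² R_line = (2.660)² × 0.616 = 4.359 W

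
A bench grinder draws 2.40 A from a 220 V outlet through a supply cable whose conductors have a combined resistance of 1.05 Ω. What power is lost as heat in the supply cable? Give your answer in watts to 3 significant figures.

6.05 W

Only the current and the line resistance are needed for the I²R loss.
The supply cable carries the full 2.40 A.
P_line = I² R_line = (2.400)² × 1.05 = 6.048 W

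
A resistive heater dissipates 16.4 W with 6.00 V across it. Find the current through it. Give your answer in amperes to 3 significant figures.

2.73 A

The two known quantities fix the third via I = P / V.
I = 16.4 / 6.00 = 2.733 A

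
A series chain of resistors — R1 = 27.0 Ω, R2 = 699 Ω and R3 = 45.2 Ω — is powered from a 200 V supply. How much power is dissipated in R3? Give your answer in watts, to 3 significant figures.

Series elements share the same current, so find I first, then use P = I²R.
R_total = 27.0 + 699 + 45.2 = 771.2 Ω
I = V / R_total = 200 / 771.2 = 0.2593 A
P_R3 = I² × R3 = (0.2593)² × 45.2 = 3.040 W

3.04 W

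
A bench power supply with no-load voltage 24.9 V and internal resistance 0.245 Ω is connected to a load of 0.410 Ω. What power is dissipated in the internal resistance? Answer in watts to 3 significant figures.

r is in series with the load, so it carries the full circuit current — the loss in it is I²r.
I = ε / (r + R) = 24.9 / (0.245 + 0.410) = 38.02 A
P_int = I² r = (38.02)² × 0.245 = 354.1 W

354 W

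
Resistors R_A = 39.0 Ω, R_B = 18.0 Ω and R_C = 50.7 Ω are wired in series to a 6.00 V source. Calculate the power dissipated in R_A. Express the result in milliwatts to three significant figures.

121 mW

In a series string the same current flows through every resistor — find that current, then P = I²R for the one we want.
R_total = 39.0 + 18.0 + 50.7 = 107.7 Ω
I = V / R_total = 6.00 / 107.7 = 0.05571 A
P_R_A = I² × R_A = (0.05571)² × 39.0 = 0.1210 W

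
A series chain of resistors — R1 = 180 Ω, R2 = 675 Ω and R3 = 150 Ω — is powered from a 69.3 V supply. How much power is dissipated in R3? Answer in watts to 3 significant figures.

The current is common to all series resistors; compute it, then apply P = I²R for the target.
R_total = 180 + 675 + 150 = 1005 Ω
I = V / R_total = 69.3 / 1005 = 0.06896 A
P_R3 = I² × R3 = (0.06896)² × 150 = 0.7132 W

0.713 W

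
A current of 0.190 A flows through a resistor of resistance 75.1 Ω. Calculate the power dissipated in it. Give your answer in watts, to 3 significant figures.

2.71 W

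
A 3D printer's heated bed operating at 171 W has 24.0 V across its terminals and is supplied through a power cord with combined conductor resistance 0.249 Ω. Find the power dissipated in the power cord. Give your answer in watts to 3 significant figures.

12.6 W

The power cord and load are in series, so the same current flows in both; the loss is I²R_line.
I = P / V = 171 / 24.0 = 7.125 A through the power cord.
P_line = I² R_line = (7.125)² × 0.249 = 12.64 W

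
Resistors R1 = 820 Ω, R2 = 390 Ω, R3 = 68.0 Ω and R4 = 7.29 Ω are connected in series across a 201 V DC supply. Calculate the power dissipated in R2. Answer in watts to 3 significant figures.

Series elements share the same current, so find I first, then use P = I²R.
R_total = 820 + 390 + 68.0 + 7.29 = 1285 Ω
I = V / R_total = 201 / 1285 = 0.1564 A
P_R2 = I² × R2 = (0.1564)² × 390 = 9.538 W

9.54 W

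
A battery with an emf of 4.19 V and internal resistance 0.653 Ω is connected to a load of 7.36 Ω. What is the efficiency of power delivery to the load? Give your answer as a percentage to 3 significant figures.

Efficiency is P_load / P_total. With a series r and R sharing the same I, P = I²R for each, so η = R/(R+r).
η = R / (R + r) = 7.36 / (7.36 + 0.653) = 0.9185

91.9 %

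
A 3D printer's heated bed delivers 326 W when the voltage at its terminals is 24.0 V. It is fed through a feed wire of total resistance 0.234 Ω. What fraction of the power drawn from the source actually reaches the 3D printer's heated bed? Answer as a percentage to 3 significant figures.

88.3 %

I = P / V = 326 / 24.0 = 13.58 A through the feed wire.
P_line = I² R_line = (13.58)² × 0.234 = 43.17 W
P_source = P_load + P_line = 326.0 + 43.17 = 369.2 W
η = P_load / P_source = 326.0 / 369.2 = 0.8831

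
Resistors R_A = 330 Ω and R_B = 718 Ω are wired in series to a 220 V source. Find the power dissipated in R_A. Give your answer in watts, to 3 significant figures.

14.5 W

Every series element carries the same I. Get I from the total resistance, then P = I² × R_A.
R_total = 330 + 718 = 1048 Ω
I = V / R_total = 220 / 1048 = 0.2099 A
P_R_A = I² × R_A = (0.2099)² × 330 = 14.54 W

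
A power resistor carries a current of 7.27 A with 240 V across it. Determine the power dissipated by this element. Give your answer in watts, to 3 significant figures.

Since both terminal voltage and current are stated, P = V I gives the power in one step.
P = 240 V × 7.270 A = 1745 W

1740 W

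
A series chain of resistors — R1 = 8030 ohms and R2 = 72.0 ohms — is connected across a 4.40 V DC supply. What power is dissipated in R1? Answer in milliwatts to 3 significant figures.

2.37 mW

Since the resistors are in series they all carry the loop current I = V/R_total; the power in any one is I²R.
R_total = 8030 + 72.0 = 8102 Ω
I = V / R_total = 4.40 / 8102 = 0.0005431 A
P_R1 = I² × R1 = (0.0005431)² × 8030 = 0.002368 W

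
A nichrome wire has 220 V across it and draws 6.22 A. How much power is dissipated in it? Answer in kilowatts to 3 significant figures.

1.37 kW

Both the voltage across and the current through the element are known, so P = V I applies directly.
P = 220 V × 6.220 A = 1368 W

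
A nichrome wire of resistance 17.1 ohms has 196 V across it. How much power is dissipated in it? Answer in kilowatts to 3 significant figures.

V and R are stated; P = V²/R avoids computing the current.
P = (196 V)² / 17.1 Ω = 2247 W

2.25 kW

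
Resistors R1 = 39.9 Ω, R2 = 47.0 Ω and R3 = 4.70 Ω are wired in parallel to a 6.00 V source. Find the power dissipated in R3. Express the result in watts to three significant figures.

Each parallel branch sees the full supply voltage, so P = V²/R applies directly to the target branch.
P_R3 = V² / R3 = (6.00)² / 4.70 Ω = 7.660 W

7.66 W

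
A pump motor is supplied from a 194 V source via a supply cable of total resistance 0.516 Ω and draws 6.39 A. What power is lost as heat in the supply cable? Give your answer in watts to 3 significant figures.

The supply cable is a series resistance carrying the load current; its dissipation is I²R_line.
The supply cable carries the full 6.39 A.
P_line = I² R_line = (6.390)² × 0.516 = 21.07 W

21.1 W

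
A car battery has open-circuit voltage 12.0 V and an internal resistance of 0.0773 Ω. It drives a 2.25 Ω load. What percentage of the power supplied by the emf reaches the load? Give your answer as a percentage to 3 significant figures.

96.7 %

Both r and R carry the same current, so the power split is just the resistance split: η = R/(R+r).
η = R / (R + r) = 2.25 / (2.25 + 0.0773) = 0.9668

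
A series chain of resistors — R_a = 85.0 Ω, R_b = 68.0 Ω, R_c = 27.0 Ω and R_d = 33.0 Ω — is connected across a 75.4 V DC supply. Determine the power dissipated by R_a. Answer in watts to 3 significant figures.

In a series string the same current flows through every resistor — find that current, then P = I²R for the one we want.
R_total = 85.0 + 68.0 + 27.0 + 33.0 = 213.0 Ω
I = V / R_total = 75.4 / 213.0 = 0.3540 A
P_R_a = I² × R_a = (0.3540)² × 85.0 = 10.65 W

10.7 W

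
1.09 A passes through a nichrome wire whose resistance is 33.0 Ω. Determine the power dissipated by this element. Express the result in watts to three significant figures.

Current and resistance are given, so P = I²R is the direct form.
P = (1.090 A)² × 33.0 Ω = 39.21 W

39.2 W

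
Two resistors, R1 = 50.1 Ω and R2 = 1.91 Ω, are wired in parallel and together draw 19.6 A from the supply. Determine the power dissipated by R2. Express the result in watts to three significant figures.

Only the total current is stated, so first find the parallel equivalent to get the voltage across the combination.
1/R_eq = 1/50.1 + 1/1.91 ⇒ R_eq = 1.840 Ω
V = I_total × R_eq = 19.60 × 1.840 = 36.06 V
P_R2 = V² / R2 = (36.06)² / 1.91 = 680.8 W

681 W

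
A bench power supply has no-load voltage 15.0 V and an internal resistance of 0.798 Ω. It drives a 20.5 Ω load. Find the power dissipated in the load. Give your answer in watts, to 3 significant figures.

Load and internal resistance form a series loop — compute the loop current, then the load power via I²R.
I = ε / (r + R) = 15.0 / (0.798 + 20.5) = 0.7043 A
P_load = I² R = (0.7043)² × 20.5 = 10.17 W

10.2 W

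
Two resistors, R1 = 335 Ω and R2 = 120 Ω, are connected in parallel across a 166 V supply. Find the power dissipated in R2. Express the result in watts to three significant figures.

R2 sits directly across the source, so P = V²/R with V = 166 V.
P_R2 = V² / R2 = (166)² / 120 Ω = 229.6 W

230 W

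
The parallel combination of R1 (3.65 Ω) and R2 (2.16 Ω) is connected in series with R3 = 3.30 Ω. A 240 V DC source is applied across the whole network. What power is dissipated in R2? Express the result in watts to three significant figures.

Collapse the R1‖R2 pair into one equivalent R_p; then R_p and R3 form a series string.
R_p = (3.65×2.16)/(3.65+2.16) = 1.357 Ω
R_total = R_p + 3.30 = 1.357 + 3.30 = 4.657 Ω
I = V / R_total = 240 / 4.657 = 51.54 A
Voltage across the parallel pair: V_p = I × R_p = 51.54 × 1.357 = 69.93 V
R2 sits across V_p; its power is V_p²/R.
P_R2 = (69.93)² / 2.16 = 2264 W

2260 W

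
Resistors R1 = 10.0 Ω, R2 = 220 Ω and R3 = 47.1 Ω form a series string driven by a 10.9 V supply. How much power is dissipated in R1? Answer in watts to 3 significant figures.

0.0155 W

Every series element carries the same I. Get I from the total resistance, then P = I² × R1.
R_total = 10.0 + 220 + 47.1 = 277.1 Ω
I = V / R_total = 10.9 / 277.1 = 0.03934 A
P_R1 = I² × R1 = (0.03934)² × 10.0 = 0.01547 W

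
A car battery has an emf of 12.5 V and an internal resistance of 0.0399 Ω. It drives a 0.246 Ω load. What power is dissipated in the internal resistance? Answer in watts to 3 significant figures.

The internal resistance carries the same current as the load; P_int = I²r.
I = ε / (r + R) = 12.5 / (0.0399 + 0.246) = 43.72 A
P_int = I² r = (43.72)² × 0.0399 = 76.27 W

76.3 W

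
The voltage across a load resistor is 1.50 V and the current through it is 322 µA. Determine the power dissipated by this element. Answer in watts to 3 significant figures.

0.000483 W

With V and I both given, power follows immediately from P = V I.
P = 1.50 V × 0.0003220 A = 0.0004830 W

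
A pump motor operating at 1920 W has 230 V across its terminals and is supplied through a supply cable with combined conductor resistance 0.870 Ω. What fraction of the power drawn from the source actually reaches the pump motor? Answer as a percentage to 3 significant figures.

I = P / V = 1920 / 230 = 8.348 A through the supply cable.
P_line = I² R_line = (8.348)² × 0.870 = 60.63 W
P_source = P_load + P_line = 1920 + 60.63 = 1981 W
η = P_load / P_source = 1920 / 1981 = 0.9694

96.9 %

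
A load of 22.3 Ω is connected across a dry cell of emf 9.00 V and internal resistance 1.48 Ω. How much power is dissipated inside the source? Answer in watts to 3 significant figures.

The internal resistance carries the same current as the load; P_int = I²r.
I = ε / (r + R) = 9.00 / (1.48 + 22.3) = 0.3785 A
P_int = I² r = (0.3785)² × 1.48 = 0.2120 W

0.212 W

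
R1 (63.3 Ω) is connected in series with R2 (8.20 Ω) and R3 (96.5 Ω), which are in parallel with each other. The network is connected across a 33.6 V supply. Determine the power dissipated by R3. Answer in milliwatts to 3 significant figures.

133 mW

Replace R2 and R3 with their parallel equivalent so the circuit becomes R1 in series with R_p.
R_p = (8.20×96.5)/(8.20+96.5) = 7.558 Ω
R_total = 63.3 + 7.558 = 70.86 Ω
I = V / R_total = 33.6 / 70.86 = 0.4742 A
Voltage across the parallel pair: V_p = I × R_p = 0.4742 × 7.558 = 3.584 V
R3 sees V_p directly, so P = V_p² / R3.
P_R3 = (3.584)² / 96.5 = 0.1331 W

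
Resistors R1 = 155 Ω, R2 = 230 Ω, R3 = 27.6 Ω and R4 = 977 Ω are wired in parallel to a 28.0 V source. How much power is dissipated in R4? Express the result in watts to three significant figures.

0.802 W

Every branch has 28.0 V across it, so for R4 the power is simply V²/R.
P_R4 = V² / R4 = (28.0)² / 977 Ω = 0.8025 W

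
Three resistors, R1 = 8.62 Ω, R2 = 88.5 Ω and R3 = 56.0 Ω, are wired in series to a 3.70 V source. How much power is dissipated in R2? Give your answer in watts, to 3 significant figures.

Series elements share the same current, so find I first, then use P = I²R.
R_total = 8.62 + 88.5 + 56.0 = 153.1 Ω
I = V / R_total = 3.70 / 153.1 = 0.02416 A
P_R2 = I² × R2 = (0.02416)² × 88.5 = 0.05168 W

0.0517 W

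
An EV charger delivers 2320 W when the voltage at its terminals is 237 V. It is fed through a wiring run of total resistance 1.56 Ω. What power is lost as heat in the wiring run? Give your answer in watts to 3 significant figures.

Line loss is just I²R for the cable — we know both I and R_line directly.
I = P / V = 2320 / 237 = 9.789 A through the wiring run.
P_line = I² R_line = (9.789)² × 1.56 = 149.5 W

149 W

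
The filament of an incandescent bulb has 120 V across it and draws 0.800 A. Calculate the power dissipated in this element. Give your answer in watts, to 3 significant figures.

V and I are known directly — P = V I, no intermediate step needed.
P = 120 V × 0.8000 A = 96.00 W

96.0 W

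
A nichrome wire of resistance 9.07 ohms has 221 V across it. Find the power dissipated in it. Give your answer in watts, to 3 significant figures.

5380 W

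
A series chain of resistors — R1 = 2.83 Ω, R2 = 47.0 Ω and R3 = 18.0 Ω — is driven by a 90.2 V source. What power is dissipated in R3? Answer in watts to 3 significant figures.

Every series element carries the same I. Get I from the total resistance, then P = I² × R3.
R_total = 2.83 + 47.0 + 18.0 = 67.83 Ω
I = V / R_total = 90.2 / 67.83 = 1.330 A
P_R3 = I² × R3 = (1.330)² × 18.0 = 31.83 W

31.8 W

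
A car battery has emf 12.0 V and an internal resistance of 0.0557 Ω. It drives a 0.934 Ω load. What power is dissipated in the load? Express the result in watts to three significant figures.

137 W

Load and internal resistance form a series loop — compute the loop current, then the load power via I²R.
I = ε / (r + R) = 12.0 / (0.0557 + 0.934) = 12.12 A
P_load = I² R = (12.12)² × 0.934 = 137.3 W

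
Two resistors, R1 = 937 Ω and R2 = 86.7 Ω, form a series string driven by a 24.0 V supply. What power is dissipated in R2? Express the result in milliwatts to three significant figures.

47.7 mW

The current is common to all series resistors; compute it, then apply P = I²R for the target.
R_total = 937 + 86.7 = 1024 Ω
I = V / R_total = 24.0 / 1024 = 0.02344 A
P_R2 = I² × R2 = (0.02344)² × 86.7 = 0.04765 W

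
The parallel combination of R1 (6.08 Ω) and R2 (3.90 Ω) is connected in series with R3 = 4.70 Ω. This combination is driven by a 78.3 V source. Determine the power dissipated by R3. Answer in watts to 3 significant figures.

First find R_p for the parallel pair, then treat R_p + R3 as a series loop.
R_p = (6.08×3.90)/(6.08+3.90) = 2.376 Ω
R_total = R_p + 4.70 = 2.376 + 4.70 = 7.076 Ω
I = V / R_total = 78.3 / 7.076 = 11.07 A
R3 is the series element, so its power is I²R.
P_R3 = (11.07)² × 4.70 = 575.5 W

576 W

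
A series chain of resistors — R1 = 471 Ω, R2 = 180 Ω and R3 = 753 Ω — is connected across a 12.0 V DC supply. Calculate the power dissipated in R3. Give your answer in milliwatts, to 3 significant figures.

55.0 mW

In a series string the same current flows through every resistor — find that current, then P = I²R for the one we want.
R_total = 471 + 180 + 753 = 1404 Ω
I = V / R_total = 12.0 / 1404 = 0.008547 A
P_R3 = I² × R3 = (0.008547)² × 753 = 0.05501 W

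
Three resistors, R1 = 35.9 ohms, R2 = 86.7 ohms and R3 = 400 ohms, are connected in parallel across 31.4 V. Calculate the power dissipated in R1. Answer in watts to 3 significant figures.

Parallel branches share the same voltage; P = V²/R gives the branch power in one step.
P_R1 = V² / R1 = (31.4)² / 35.9 Ω = 27.46 W

27.5 W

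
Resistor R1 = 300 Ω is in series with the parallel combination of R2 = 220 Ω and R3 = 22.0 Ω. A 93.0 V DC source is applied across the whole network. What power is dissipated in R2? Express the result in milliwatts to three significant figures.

Reduce the parallel pair to R_p first; the network is then a simple series string.
R_p = (220×22.0)/(220+22.0) = 20.00 Ω
R_total = 300 + 20.00 = 320.0 Ω
I = V / R_total = 93.0 / 320.0 = 0.2906 A
Voltage across the parallel pair: V_p = I × R_p = 0.2906 × 20.00 = 5.812 V
R2 sees V_p directly, so P = V_p² / R2.
P_R2 = (5.812)² / 220 = 0.1536 W

154 mW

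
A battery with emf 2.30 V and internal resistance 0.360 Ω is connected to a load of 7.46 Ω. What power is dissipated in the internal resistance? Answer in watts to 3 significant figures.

0.0311 W

The internal resistance carries the same current as the load; P_int = I²r.
I = ε / (r + R) = 2.30 / (0.360 + 7.46) = 0.2941 A
P_int = I² r = (0.2941)² × 0.360 = 0.03114 W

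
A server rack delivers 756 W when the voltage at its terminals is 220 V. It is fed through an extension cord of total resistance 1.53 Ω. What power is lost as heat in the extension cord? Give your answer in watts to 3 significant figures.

18.1 W

Line loss is just I²R for the cable — we know both I and R_line directly.
I = P / V = 756 / 220 = 3.436 A through the extension cord.
P_line = I² R_line = (3.436)² × 1.53 = 18.07 W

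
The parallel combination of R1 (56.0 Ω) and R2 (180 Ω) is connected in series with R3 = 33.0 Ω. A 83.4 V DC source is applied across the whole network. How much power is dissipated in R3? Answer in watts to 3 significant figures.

40.0 W

First find R_p for the parallel pair, then treat R_p + R3 as a series loop.
R_p = (56.0×180)/(56.0+180) = 42.71 Ω
R_total = R_p + 33.0 = 42.71 + 33.0 = 75.71 Ω
I = V / R_total = 83.4 / 75.71 = 1.102 A
R3 carries the full series current, so P = I²R.
P_R3 = (1.102)² × 33.0 = 40.04 W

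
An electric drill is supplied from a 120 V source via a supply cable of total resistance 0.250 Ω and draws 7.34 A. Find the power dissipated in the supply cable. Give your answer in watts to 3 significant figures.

Only the current and the line resistance are needed for the I²R loss.
The supply cable carries the full 7.34 A.
P_line = I² R_line = (7.340)² × 0.250 = 13.47 W

13.5 W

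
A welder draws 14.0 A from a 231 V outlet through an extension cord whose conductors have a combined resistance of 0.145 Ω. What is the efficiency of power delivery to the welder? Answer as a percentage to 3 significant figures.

The extension cord carries the full 14.0 A.
P_line = I² R_line = (14.00)² × 0.145 = 28.42 W
P_source = V I = 231 × 14.00 = 3234 W; P_load = 3206 W
η = P_load / P_source = 3206 / 3234 = 0.9912

99.1 %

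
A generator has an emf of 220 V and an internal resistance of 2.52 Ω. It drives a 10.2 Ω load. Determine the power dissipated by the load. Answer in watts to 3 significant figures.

3050 W

Load and internal resistance form a series loop — compute the loop current, then the load power via I²R.
I = ε / (r + R) = 220 / (2.52 + 10.2) = 17.30 A
P_load = I² R = (17.30)² × 10.2 = 3051 W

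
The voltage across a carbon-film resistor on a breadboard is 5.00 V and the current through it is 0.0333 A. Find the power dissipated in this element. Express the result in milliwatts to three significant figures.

166 mW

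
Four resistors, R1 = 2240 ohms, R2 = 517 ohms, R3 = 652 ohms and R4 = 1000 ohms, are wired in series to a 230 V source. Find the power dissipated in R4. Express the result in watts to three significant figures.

2.72 W

Every series element carries the same I. Get I from the total resistance, then P = I² × R4.
R_total = 2240 + 517 + 652 + 1000 = 4409 Ω
I = V / R_total = 230 / 4409 = 0.05217 A
P_R4 = I² × R4 = (0.05217)² × 1000 = 2.721 W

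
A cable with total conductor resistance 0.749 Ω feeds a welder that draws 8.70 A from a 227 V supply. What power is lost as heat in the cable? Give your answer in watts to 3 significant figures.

Only the current and the line resistance are needed for the I²R loss.
The cable carries the full 8.70 A.
P_line = I² R_line = (8.700)² × 0.749 = 56.69 W

56.7 W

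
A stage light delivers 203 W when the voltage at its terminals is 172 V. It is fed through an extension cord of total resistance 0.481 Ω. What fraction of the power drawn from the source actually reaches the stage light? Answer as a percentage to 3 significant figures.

I = P / V = 203 / 172 = 1.180 A through the extension cord.
P_line = I² R_line = (1.180)² × 0.481 = 0.6700 W
P_source = P_load + P_line = 203.0 + 0.6700 = 203.7 W
η = P_load / P_source = 203.0 / 203.7 = 0.9967

99.7 %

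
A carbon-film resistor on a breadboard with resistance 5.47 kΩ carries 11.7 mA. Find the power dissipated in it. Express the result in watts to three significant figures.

With I and R stated, P = I²R applies in one step.
P = (0.01170 A)² × 5470 Ω = 0.7488 W

0.749 W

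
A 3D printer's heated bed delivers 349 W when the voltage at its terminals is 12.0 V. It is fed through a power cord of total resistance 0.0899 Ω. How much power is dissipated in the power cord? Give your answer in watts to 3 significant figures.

Line loss is just I²R for the cable — we know both I and R_line directly.
I = P / V = 349 / 12.0 = 29.08 A through the power cord.
P_line = I² R_line = (29.08)² × 0.0899 = 76.04 W

76.0 W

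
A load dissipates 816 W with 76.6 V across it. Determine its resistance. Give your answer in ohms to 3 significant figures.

7.19 Ω

Rearranging the power relation for the two known quantities gives R = V² / P.
R = (76.6)² / 816 = 7.191 Ω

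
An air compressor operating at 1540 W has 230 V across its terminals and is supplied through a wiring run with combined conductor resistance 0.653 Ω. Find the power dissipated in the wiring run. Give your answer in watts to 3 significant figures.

The wiring run and load are in series, so the same current flows in both; the loss is I²R_line.
I = P / V = 1540 / 230 = 6.696 A through the wiring run.
P_line = I² R_line = (6.696)² × 0.653 = 29.28 W

29.3 W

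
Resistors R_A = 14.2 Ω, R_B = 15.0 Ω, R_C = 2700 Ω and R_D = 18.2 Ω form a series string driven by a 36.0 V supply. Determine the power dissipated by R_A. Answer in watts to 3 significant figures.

The current is common to all series resistors; compute it, then apply P = I²R for the target.
R_total = 14.2 + 15.0 + 2700 + 18.2 = 2747 Ω
I = V / R_total = 36.0 / 2747 = 0.01310 A
P_R_A = I² × R_A = (0.01310)² × 14.2 = 0.002438 W

0.00244 W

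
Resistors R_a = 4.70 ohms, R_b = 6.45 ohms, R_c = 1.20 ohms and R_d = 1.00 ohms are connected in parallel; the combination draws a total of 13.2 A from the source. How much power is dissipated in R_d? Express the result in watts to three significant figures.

36.0 W

Parallel branches share V, not I — compute V via R_eq, then use V²/R for the target branch.
1/R_eq = 1/4.70 + 1/6.45 + 1/1.20 + 1/1.00 ⇒ R_eq = 0.4543 Ω
V = I_total × R_eq = 13.20 × 0.4543 = 5.997 V
P_R_d = V² / R_d = (5.997)² / 1.00 = 35.96 W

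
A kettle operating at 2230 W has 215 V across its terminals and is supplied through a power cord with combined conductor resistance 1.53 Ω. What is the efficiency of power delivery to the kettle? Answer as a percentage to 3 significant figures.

93.1 %

I = P / V = 2230 / 215 = 10.37 A through the power cord.
P_line = I² R_line = (10.37)² × 1.53 = 164.6 W
P_source = P_load + P_line = 2230 + 164.6 = 2395 W
η = P_load / P_source = 2230 / 2395 = 0.9313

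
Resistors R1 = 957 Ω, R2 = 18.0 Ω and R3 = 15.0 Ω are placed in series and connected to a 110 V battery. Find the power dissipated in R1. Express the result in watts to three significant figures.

11.8 W

In a series string the same current flows through every resistor — find that current, then P = I²R for the one we want.
R_total = 957 + 18.0 + 15.0 = 990.0 Ω
I = V / R_total = 110 / 990.0 = 0.1111 A
P_R1 = I² × R1 = (0.1111)² × 957 = 11.81 W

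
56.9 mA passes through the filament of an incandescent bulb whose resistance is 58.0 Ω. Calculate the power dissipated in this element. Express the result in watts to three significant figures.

Knowing I and R, the power is just I²R — no need to find V first.
P = (0.05690 A)² × 58.0 Ω = 0.1878 W

0.188 W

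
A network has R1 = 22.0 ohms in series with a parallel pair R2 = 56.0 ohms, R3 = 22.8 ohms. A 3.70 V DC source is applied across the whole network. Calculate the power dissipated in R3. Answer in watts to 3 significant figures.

0.108 W

Reduce the parallel pair to R_p first; the network is then a simple series string.
R_p = (56.0×22.8)/(56.0+22.8) = 16.20 Ω
R_total = 22.0 + 16.20 = 38.20 Ω
I = V / R_total = 3.70 / 38.20 = 0.09685 A
Voltage across the parallel pair: V_p = I × R_p = 0.09685 × 16.20 = 1.569 V
With V_p across R3, its power is V_p²/R3.
P_R3 = (1.569)² / 22.8 = 0.1080 W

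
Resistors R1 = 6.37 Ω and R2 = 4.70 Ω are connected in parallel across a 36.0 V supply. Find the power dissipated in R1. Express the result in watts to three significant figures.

203 W

Each parallel branch sees the full supply voltage, so P = V²/R applies directly to the target branch.
P_R1 = V² / R1 = (36.0)² / 6.37 Ω = 203.5 W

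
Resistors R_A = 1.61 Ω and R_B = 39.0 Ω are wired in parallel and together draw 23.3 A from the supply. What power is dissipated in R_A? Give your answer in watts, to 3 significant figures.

806 W

The branches share the same voltage, but only the total current is given — find V from the equivalent resistance first.
1/R_eq = 1/1.61 + 1/39.0 ⇒ R_eq = 1.546 Ω
V = I_total × R_eq = 23.30 × 1.546 = 36.03 V
P_R_A = V² / R_A = (36.03)² / 1.61 = 806.1 W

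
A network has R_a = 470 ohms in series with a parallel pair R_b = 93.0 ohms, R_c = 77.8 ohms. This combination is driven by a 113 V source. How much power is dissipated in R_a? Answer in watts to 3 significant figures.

22.9 W

Collapse R_b‖R_c to a single equivalent, reducing the network to two series elements.
R_p = (93.0×77.8)/(93.0+77.8) = 42.36 Ω
R_total = 470 + 42.36 = 512.4 Ω
I = V / R_total = 113 / 512.4 = 0.2205 A
All the current flows through R_a; use P = I²R.
P_R_a = (0.2205)² × 470 = 22.86 W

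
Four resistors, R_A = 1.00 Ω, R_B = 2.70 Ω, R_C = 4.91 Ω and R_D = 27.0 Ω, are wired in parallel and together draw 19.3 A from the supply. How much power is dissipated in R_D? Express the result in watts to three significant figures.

Only the total current is stated, so first find the parallel equivalent to get the voltage across the combination.
1/R_eq = 1/1.00 + 1/2.70 + 1/4.91 + 1/27.0 ⇒ R_eq = 0.6207 Ω
V = I_total × R_eq = 19.30 × 0.6207 = 11.98 V
P_R_D = V² / R_D = (11.98)² / 27.0 = 5.315 W

5.32 W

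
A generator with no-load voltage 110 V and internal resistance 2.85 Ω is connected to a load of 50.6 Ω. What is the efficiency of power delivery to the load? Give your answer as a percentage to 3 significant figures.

Both r and R carry the same current, so the power split is just the resistance split: η = R/(R+r).
η = R / (R + r) = 50.6 / (50.6 + 2.85) = 0.9467

94.7 %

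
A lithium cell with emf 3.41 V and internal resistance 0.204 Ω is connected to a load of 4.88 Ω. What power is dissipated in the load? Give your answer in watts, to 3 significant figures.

Load and internal resistance form a series loop — compute the loop current, then the load power via I²R.
I = ε / (r + R) = 3.41 / (0.204 + 4.88) = 0.6707 A
P_load = I² R = (0.6707)² × 4.88 = 2.195 W

2.20 W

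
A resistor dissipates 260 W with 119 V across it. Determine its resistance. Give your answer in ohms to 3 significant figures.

Rearranging the power relation for the two known quantities gives R = V² / P.
R = (119)² / 260 = 54.47 Ω

54.5 Ω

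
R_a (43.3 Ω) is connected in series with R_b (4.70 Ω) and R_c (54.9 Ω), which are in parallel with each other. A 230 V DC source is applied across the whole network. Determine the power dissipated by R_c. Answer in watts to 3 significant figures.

Reduce the parallel pair to R_p first; the network is then a simple series string.
R_p = (4.70×54.9)/(4.70+54.9) = 4.329 Ω
R_total = 43.3 + 4.329 = 47.63 Ω
I = V / R_total = 230 / 47.63 = 4.829 A
Voltage across the parallel pair: V_p = I × R_p = 4.829 × 4.329 = 20.91 V
R_c is across V_p, so use P = V²/R for that branch.
P_R_c = (20.91)² / 54.9 = 7.961 W

7.96 W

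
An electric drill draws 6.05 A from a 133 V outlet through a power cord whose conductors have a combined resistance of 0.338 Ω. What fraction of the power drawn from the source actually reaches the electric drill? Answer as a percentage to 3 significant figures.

The power cord carries the full 6.05 A.
P_line = I² R_line = (6.050)² × 0.338 = 12.37 W
P_source = V I = 133 × 6.050 = 804.6 W; P_load = 792.3 W
η = P_load / P_source = 792.3 / 804.6 = 0.9846

98.5 %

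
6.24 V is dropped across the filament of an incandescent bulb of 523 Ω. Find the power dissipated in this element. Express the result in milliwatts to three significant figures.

We know the drop across the element and its resistance — P = V²/R, one step.
P = (6.24 V)² / 523 Ω = 0.07445 W

74.5 mW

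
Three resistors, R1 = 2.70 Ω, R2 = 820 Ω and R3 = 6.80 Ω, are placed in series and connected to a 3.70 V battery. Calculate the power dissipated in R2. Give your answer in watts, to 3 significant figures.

0.0163 W

In a series string the same current flows through every resistor — find that current, then P = I²R for the one we want.
R_total = 2.70 + 820 + 6.80 = 829.5 Ω
I = V / R_total = 3.70 / 829.5 = 0.004461 A
P_R2 = I² × R2 = (0.004461)² × 820 = 0.01631 W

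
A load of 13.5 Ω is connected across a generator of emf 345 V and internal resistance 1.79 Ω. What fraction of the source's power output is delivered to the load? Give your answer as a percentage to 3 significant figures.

η = P_load/(P_load+P_int) = I²R/(I²R+I²r) = R/(R+r) — the I² cancels for series elements.
η = R / (R + r) = 13.5 / (13.5 + 1.79) = 0.8829

88.3 %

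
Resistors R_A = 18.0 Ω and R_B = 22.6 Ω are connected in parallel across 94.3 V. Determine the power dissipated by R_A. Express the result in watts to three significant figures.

Parallel branches share the same voltage; P = V²/R gives the branch power in one step.
P_R_A = V² / R_A = (94.3)² / 18.0 Ω = 494.0 W

494 W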